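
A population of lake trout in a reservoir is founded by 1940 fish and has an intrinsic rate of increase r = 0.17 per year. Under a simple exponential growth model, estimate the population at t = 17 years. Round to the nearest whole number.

34907 fish

N(t) = N₀·e^(rt) = 1940 × e^(0.17×17) = 1940 × e^2.89.
e^2.89 ≈ 17.993, so N ≈ 1940 × 17.993 = 34907.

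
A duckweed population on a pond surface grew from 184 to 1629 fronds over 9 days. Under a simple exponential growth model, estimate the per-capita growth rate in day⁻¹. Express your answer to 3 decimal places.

0.242 per day

From N(t) = N₀·e^(rt): e^(r·9) = 1629/184 = 8.8533.
r·9 = ln(8.8533) = 2.1808, so r = 2.1808/9 = 0.24231.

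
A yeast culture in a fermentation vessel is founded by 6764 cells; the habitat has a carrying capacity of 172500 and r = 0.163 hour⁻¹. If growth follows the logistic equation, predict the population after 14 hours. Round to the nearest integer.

A = (K − N₀)/N₀ = (172500 − 6764)/6764 = 24.503.
N(t) = K/(1 + A·e^(−rt)) = 172500/(1 + 24.503×e^(−0.163×14)).
e^(−2.282) = 0.10208; denominator = 1 + 24.503×0.10208 = 3.5012.
N = 172500/3.5012 = 49268.4.

49268 cells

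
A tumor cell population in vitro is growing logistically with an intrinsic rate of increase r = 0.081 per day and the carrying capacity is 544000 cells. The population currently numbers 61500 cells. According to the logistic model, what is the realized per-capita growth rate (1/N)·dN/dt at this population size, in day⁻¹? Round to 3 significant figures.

(1/N)·dN/dt = r(1 − N/K) = 0.081 × (1 − 61500/544000).
= 0.081 × 0.88695 = 0.071843.

0.0718 per day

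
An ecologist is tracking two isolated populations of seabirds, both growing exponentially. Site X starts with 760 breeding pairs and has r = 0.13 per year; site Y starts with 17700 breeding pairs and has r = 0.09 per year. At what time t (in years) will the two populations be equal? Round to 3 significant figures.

78.7 years

Set 760·e^(0.13t) = 17700·e^(0.09t).
e^((0.13 − 0.09)t) = 17700/760 → e^(0.04·t) = 23.289.
0.04·t = ln(23.289) = 3.148, so t = 3.148/0.04 = 78.7.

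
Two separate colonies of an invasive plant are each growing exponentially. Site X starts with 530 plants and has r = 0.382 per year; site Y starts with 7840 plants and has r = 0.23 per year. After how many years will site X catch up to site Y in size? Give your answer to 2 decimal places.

17.72 years

Set 530·e^(0.382t) = 7840·e^(0.23t).
e^((0.382 − 0.23)t) = 7840/530 → e^(0.152·t) = 14.792.
0.152·t = ln(14.792) = 2.6941, so t = 2.6941/0.152 = 17.724.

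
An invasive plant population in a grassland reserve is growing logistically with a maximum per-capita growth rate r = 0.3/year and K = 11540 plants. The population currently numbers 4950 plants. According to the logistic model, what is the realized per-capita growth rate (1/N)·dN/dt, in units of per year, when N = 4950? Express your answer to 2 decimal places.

0.17 per year

(1/N)·dN/dt = r(1 − N/K) = 0.3 × (1 − 4950/11540).
= 0.3 × 0.57106 = 0.17132.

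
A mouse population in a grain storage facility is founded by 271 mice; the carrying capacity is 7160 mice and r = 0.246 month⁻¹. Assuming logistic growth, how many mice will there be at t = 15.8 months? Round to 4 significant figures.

A = (K − N₀)/N₀ = (7160 − 271)/271 = 25.421.
N(t) = K/(1 + A·e^(−rt)) = 7160/(1 + 25.421×e^(−0.246×15.8)).
e^(−3.887) = 0.020511; denominator = 1 + 25.421×0.020511 = 1.5214.
N = 7160/1.5214 = 4706.19.

4706 mice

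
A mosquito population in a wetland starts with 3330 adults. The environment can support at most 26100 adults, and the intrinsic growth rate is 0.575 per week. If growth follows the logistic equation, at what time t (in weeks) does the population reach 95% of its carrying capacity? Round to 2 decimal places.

8.46 weeks

A = (K − N₀)/N₀ = (26100 − 3330)/3330 = 6.8378.
Solve 26100/(1 + 6.8378·e^(−0.575t)) = 24795: 1 + 6.8378·e^(−0.575t) = 1.0526, so e^(−0.575t) = 0.00769711.
−0.575·t = ln(0.00769711) = -4.8669, so t = 4.8669/0.575 = 8.4642.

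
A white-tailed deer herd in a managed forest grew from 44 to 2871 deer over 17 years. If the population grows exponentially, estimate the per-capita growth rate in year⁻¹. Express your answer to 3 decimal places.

0.246 per year

From N(t) = N₀·e^(rt): e^(r·17) = 2871/44 = 65.25.
r·17 = ln(65.25) = 4.1782, so r = 4.1782/17 = 0.24578.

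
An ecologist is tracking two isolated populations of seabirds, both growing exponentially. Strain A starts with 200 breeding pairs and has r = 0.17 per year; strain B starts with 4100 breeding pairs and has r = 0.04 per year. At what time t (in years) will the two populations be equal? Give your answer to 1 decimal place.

23.2 years

Set 200·e^(0.17t) = 4100·e^(0.04t).
e^((0.17 − 0.04)t) = 4100/200 → e^(0.13·t) = 20.5.
0.13·t = ln(20.5) = 3.0204, so t = 3.0204/0.13 = 23.234.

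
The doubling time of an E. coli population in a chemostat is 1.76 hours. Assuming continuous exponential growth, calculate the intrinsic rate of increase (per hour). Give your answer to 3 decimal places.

r = ln(2)/t_d = 0.6931/1.76 = 0.39383.

0.394 per hour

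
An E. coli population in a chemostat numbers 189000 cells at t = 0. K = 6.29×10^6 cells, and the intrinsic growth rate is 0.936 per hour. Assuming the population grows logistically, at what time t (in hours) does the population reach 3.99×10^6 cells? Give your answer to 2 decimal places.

A = (K − N₀)/N₀ = (6.29×10^6 − 189000)/189000 = 32.28.
Solve 6.29×10^6/(1 + 32.28·e^(−0.936t)) = 3.99×10^6: 1 + 32.28·e^(−0.936t) = 1.5764, so e^(−0.936t) = 0.0178573.
−0.936·t = ln(0.0178573) = -4.0253, so t = 4.0253/0.936 = 4.3006.

4.30 hours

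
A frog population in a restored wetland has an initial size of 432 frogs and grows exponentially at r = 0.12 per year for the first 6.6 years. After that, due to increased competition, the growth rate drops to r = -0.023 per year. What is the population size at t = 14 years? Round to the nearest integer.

Phase 1: N(6.6) = 432·e^(0.12×6.6) = 432·e^0.792 = 953.773.
Phase 2 runs for 14 − 6.6 = 7.4 years at r = -0.023.
N(14) = 953.773·e^(-0.023×7.4) = 953.773·e^-0.1702 = 804.504.

805 frogs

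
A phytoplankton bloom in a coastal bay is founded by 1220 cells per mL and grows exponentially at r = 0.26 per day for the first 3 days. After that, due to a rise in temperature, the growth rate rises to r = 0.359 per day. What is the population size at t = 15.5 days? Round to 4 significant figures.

Phase 1: N(3) = 1220·e^(0.26×3) = 1220·e^0.78 = 2661.4.
Phase 2 runs for 15.5 − 3 = 12.5 days at r = 0.359.
N(15.5) = 2661.4·e^(0.359×12.5) = 2661.4·e^4.487 = 236595.

236600 cells per mL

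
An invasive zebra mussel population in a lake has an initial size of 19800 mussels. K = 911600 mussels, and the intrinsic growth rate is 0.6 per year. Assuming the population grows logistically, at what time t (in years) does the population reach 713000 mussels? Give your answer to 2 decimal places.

A = (K − N₀)/N₀ = (911600 − 19800)/19800 = 45.04.
Solve 911600/(1 + 45.04·e^(−0.6t)) = 713000: 1 + 45.04·e^(−0.6t) = 1.2785, so e^(−0.6t) = 0.00618426.
−0.6·t = ln(0.00618426) = -5.0857, so t = 5.0857/0.6 = 8.4762.

8.48 years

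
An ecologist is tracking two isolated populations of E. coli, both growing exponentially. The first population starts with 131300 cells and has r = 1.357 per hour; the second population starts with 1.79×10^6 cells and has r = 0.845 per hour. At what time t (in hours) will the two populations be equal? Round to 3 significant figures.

5.10 hours

Set 131300·e^(1.357t) = 1.79×10^6·e^(0.845t).
e^((1.357 − 0.845)t) = 1.79×10^6/131300 → e^(0.512·t) = 13.633.
0.512·t = ln(13.633) = 2.6125, so t = 2.6125/0.512 = 5.1025.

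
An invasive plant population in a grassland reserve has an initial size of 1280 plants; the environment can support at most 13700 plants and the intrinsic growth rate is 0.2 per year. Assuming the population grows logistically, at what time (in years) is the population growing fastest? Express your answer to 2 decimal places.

11.36 years

Logistic growth is fastest at N = K/2 = 6850.
A = (K − N₀)/N₀ = 9.7031. Set K/(1 + A·e^(−rt)) = K/2 → A·e^(−rt) = 1.
e^(−0.2t) = 1/9.7031 = 0.10306, so t = ln(9.7031)/0.2 = 2.2724/0.2 = 11.362.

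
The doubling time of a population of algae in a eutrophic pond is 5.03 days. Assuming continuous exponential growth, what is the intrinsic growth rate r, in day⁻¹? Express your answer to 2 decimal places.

0.14 per day

r = ln(2)/t_d = 0.6931/5.03 = 0.1378.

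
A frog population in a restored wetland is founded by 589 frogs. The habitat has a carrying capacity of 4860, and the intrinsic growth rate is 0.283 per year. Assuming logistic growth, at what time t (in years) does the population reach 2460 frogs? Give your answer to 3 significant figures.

A = (K − N₀)/N₀ = (4860 − 589)/589 = 7.2513.
Solve 4860/(1 + 7.2513·e^(−0.283t)) = 2460: 1 + 7.2513·e^(−0.283t) = 1.9756, so e^(−0.283t) = 0.134543.
−0.283·t = ln(0.134543) = -2.0059, so t = 2.0059/0.283 = 7.0879.

7.09 years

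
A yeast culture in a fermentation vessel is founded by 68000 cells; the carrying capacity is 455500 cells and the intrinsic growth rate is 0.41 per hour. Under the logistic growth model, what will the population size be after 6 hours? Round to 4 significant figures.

306400 cells

A = (K − N₀)/N₀ = (455500 − 68000)/68000 = 5.6985.
N(t) = K/(1 + A·e^(−rt)) = 455500/(1 + 5.6985×e^(−0.41×6)).
e^(−2.46) = 0.085435; denominator = 1 + 5.6985×0.085435 = 1.4869.
N = 455500/1.4869 = 306352.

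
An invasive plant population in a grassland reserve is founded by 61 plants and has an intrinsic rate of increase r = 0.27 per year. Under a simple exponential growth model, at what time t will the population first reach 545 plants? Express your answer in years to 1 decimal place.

Set N₀·e^(rt) = 545: e^(0.27·t) = 545/61 = 8.9344.
0.27·t = ln(8.9344) = 2.1899, so t = 2.1899/0.27 = 8.1108.

8.1 years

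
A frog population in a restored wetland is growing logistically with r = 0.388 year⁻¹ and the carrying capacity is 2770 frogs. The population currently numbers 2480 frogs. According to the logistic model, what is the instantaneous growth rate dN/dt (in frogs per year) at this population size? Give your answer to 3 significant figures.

101 frogs per year

dN/dt = rN(1 − N/K) = 0.388 × 2480 × (1 − 2480/2770).
1 − 2480/2770 = 0.10469; dN/dt = 0.388 × 2480 × 0.10469 = 100.74.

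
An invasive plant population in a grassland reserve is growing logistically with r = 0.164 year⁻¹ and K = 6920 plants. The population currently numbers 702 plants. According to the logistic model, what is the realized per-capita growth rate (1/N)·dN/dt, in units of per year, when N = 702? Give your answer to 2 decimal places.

0.15 per year

(1/N)·dN/dt = r(1 − N/K) = 0.164 × (1 − 702/6920).
= 0.164 × 0.89855 = 0.14736.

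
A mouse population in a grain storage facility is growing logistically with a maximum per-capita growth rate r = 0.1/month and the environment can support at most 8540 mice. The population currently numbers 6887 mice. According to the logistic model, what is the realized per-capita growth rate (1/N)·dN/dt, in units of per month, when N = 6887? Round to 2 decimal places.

0.02 per month

(1/N)·dN/dt = r(1 − N/K) = 0.1 × (1 − 6887/8540).
= 0.1 × 0.19356 = 0.019356.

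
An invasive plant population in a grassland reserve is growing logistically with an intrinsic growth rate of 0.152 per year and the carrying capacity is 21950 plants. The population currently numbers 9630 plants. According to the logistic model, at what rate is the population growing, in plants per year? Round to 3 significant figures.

dN/dt = rN(1 − N/K) = 0.152 × 9630 × (1 − 9630/21950).
1 − 9630/21950 = 0.56128; dN/dt = 0.152 × 9630 × 0.56128 = 821.57.

822 plants per year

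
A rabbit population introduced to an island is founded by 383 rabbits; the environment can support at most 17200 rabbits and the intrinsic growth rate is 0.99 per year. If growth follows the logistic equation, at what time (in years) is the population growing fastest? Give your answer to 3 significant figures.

Logistic growth is fastest at N = K/2 = 8600.
A = (K − N₀)/N₀ = 43.909. Set K/(1 + A·e^(−rt)) = K/2 → A·e^(−rt) = 1.
e^(−0.99t) = 1/43.909 = 0.0227746, so t = ln(43.909)/0.99 = 3.7821/0.99 = 3.8203.

3.82 years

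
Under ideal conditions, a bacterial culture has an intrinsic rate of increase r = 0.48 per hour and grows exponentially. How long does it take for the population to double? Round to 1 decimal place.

Doubling time t_d = ln(2)/r = 0.6931/0.48 = 1.4441.

1.4 hours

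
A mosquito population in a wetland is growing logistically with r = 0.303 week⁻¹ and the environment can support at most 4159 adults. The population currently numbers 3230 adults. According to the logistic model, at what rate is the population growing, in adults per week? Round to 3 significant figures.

219 adults per week

dN/dt = rN(1 − N/K) = 0.303 × 3230 × (1 − 3230/4159).
1 − 3230/4159 = 0.22337; dN/dt = 0.303 × 3230 × 0.22337 = 218.61.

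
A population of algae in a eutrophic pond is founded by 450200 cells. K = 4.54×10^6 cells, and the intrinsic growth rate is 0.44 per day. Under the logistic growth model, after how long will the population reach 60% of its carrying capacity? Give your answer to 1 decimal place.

5.9 days

A = (K − N₀)/N₀ = (4.54×10^6 − 450200)/450200 = 9.0844.
Solve 4.54×10^6/(1 + 9.0844·e^(−0.44t)) = 2.724×10^6: 1 + 9.0844·e^(−0.44t) = 1.6667, so e^(−0.44t) = 0.0733858.
−0.44·t = ln(0.0733858) = -2.612, so t = 2.612/0.44 = 5.9364.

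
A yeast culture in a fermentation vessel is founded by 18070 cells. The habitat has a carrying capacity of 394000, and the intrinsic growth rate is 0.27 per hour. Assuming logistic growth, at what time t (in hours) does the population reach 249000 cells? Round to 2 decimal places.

A = (K − N₀)/N₀ = (394000 − 18070)/18070 = 20.804.
Solve 394000/(1 + 20.804·e^(−0.27t)) = 249000: 1 + 20.804·e^(−0.27t) = 1.5823, so e^(−0.27t) = 0.0279911.
−0.27·t = ln(0.0279911) = -3.5759, so t = 3.5759/0.27 = 13.244.

13.24 hours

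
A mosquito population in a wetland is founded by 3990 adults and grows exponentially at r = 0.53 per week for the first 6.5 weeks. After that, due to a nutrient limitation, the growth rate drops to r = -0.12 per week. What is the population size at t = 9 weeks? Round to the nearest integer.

92647 adults

Phase 1: N(6.5) = 3990·e^(0.53×6.5) = 3990·e^3.445 = 125060.
Phase 2 runs for 9 − 6.5 = 2.5 weeks at r = -0.12.
N(9) = 125060·e^(-0.12×2.5) = 125060·e^-0.3 = 92646.5.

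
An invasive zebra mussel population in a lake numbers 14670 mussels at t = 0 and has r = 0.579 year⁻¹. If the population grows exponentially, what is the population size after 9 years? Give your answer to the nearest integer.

N(t) = N₀·e^(rt) = 14670 × e^(0.579×9) = 14670 × e^5.211.
e^5.211 ≈ 183.28, so N ≈ 14670 × 183.28 = 2.688677×10^6.

2688677 mussels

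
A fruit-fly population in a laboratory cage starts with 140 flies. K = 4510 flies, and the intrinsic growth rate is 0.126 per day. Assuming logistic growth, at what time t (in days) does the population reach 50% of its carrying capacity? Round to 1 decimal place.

27.3 days

A = (K − N₀)/N₀ = (4510 − 140)/140 = 31.214.
Solve 4510/(1 + 31.214·e^(−0.126t)) = 2255: 1 + 31.214·e^(−0.126t) = 2, so e^(−0.126t) = 0.0320366.
−0.126·t = ln(0.0320366) = -3.4409, so t = 3.4409/0.126 = 27.309.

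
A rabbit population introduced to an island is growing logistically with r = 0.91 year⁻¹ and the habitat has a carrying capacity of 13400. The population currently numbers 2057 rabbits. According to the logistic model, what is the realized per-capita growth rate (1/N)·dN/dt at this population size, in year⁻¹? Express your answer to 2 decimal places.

(1/N)·dN/dt = r(1 − N/K) = 0.91 × (1 − 2057/13400).
= 0.91 × 0.84649 = 0.77031.

0.77 per year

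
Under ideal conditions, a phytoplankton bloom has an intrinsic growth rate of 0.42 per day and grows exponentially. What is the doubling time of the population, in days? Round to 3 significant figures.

Doubling time t_d = ln(2)/r = 0.6931/0.42 = 1.6504.

1.65 days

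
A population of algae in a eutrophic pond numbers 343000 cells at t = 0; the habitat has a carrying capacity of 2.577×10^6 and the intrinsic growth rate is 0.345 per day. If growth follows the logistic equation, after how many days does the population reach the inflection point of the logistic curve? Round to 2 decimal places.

5.43 days

Logistic growth is fastest at N = K/2 = 1.2885×10^6.
A = (K − N₀)/N₀ = 6.5131. Set K/(1 + A·e^(−rt)) = K/2 → A·e^(−rt) = 1.
e^(−0.345t) = 1/6.5131 = 0.153536, so t = ln(6.5131)/0.345 = 1.8738/0.345 = 5.4314.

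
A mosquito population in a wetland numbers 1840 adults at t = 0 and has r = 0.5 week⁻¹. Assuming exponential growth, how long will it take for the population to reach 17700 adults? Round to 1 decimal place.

Set N₀·e^(rt) = 17700: e^(0.5·t) = 17700/1840 = 9.6196.
0.5·t = ln(9.6196) = 2.2638, so t = 2.2638/0.5 = 4.5276.

4.5 weeks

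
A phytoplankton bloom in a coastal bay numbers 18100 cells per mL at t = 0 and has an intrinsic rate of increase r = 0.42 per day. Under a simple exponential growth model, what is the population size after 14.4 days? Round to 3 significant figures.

N(t) = N₀·e^(rt) = 18100 × e^(0.42×14.4) = 18100 × e^6.048.
e^6.048 ≈ 423.27, so N ≈ 18100 × 423.27 = 7.661108×10^6.

7660000 cells per mL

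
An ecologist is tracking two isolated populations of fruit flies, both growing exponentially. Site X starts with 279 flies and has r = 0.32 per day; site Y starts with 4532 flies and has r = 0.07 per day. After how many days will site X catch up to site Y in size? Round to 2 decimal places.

11.15 days

Set 279·e^(0.32t) = 4532·e^(0.07t).
e^((0.32 − 0.07)t) = 4532/279 → e^(0.25·t) = 16.244.
0.25·t = ln(16.244) = 2.7877, so t = 2.7877/0.25 = 11.151.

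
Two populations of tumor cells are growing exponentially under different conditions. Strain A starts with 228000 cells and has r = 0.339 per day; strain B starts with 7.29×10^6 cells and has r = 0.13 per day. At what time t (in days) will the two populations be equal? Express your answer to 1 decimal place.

16.6 days

Set 228000·e^(0.339t) = 7.29×10^6·e^(0.13t).
e^((0.339 − 0.13)t) = 7.29×10^6/228000 → e^(0.209·t) = 31.974.
0.209·t = ln(31.974) = 3.4649, so t = 3.4649/0.209 = 16.579.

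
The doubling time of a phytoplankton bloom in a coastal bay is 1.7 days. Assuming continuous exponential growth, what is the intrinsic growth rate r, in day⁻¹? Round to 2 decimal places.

r = ln(2)/t_d = 0.6931/1.7 = 0.40773.

0.41 per day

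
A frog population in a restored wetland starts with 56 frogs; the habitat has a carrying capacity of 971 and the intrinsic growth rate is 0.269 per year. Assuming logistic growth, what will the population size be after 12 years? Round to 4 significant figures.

A = (K − N₀)/N₀ = (971 − 56)/56 = 16.339.
N(t) = K/(1 + A·e^(−rt)) = 971/(1 + 16.339×e^(−0.269×12)).
e^(−3.228) = 0.039637; denominator = 1 + 16.339×0.039637 = 1.6476.
N = 971/1.6476 = 589.329.

589.3 frogs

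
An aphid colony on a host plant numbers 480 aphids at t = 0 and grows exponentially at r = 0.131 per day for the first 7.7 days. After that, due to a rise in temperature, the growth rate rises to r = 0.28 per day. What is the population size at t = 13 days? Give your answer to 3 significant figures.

Phase 1: N(7.7) = 480·e^(0.131×7.7) = 480·e^1.009 = 1316.18.
Phase 2 runs for 13 − 7.7 = 5.3 days at r = 0.28.
N(13) = 1316.18·e^(0.28×5.3) = 1316.18·e^1.484 = 5805.07.

5810 aphids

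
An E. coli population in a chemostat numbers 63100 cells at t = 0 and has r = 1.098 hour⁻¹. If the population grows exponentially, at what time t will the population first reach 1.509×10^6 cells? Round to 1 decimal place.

2.9 hours

Set N₀·e^(rt) = 1.509×10^6: e^(1.098·t) = 1.509×10^6/63100 = 23.914.
1.098·t = ln(23.914) = 3.1745, so t = 3.1745/1.098 = 2.8911.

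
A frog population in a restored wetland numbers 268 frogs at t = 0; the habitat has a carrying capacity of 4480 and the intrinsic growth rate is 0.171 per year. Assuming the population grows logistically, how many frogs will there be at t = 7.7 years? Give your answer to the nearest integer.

860 frogs

A = (K − N₀)/N₀ = (4480 − 268)/268 = 15.716.
N(t) = K/(1 + A·e^(−rt)) = 4480/(1 + 15.716×e^(−0.171×7.7)).
e^(−1.317) = 0.26802; denominator = 1 + 15.716×0.26802 = 5.2123.
N = 4480/5.2123 = 859.507.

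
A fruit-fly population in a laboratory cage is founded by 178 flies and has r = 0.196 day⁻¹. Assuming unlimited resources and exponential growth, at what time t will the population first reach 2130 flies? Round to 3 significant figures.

12.7 days

Set N₀·e^(rt) = 2130: e^(0.196·t) = 2130/178 = 11.966.
0.196·t = ln(11.966) = 2.4821, so t = 2.4821/0.196 = 12.664.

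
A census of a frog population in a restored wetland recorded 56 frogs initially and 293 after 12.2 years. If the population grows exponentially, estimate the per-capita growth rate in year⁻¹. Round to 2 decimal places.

From N(t) = N₀·e^(rt): e^(r·12.2) = 293/56 = 5.2321.
r·12.2 = ln(5.2321) = 1.6548, so r = 1.6548/12.2 = 0.13564.

0.14 per year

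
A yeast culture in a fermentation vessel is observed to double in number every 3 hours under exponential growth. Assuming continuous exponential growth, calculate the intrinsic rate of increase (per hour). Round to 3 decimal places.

r = ln(2)/t_d = 0.6931/3 = 0.23105.

0.231 per hour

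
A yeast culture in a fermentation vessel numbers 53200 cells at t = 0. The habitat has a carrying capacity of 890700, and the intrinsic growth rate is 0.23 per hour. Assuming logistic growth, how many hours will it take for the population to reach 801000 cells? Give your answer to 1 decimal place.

A = (K − N₀)/N₀ = (890700 − 53200)/53200 = 15.742.
Solve 890700/(1 + 15.742·e^(−0.23t)) = 801000: 1 + 15.742·e^(−0.23t) = 1.112, so e^(−0.23t) = 0.00711356.
−0.23·t = ln(0.00711356) = -4.9458, so t = 4.9458/0.23 = 21.503.

21.5 hours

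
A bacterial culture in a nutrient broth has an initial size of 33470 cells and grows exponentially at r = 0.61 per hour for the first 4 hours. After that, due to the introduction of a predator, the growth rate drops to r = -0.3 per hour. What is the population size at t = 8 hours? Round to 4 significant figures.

Phase 1: N(4) = 33470·e^(0.61×4) = 33470·e^2.44 = 384003.
Phase 2 runs for 8 − 4 = 4 hours at r = -0.3.
N(8) = 384003·e^(-0.3×4) = 384003·e^-1.2 = 115659.

115700 cells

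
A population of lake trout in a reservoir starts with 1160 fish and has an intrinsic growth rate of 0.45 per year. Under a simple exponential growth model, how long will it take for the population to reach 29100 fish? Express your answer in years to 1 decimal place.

Set N₀·e^(rt) = 29100: e^(0.45·t) = 29100/1160 = 25.086.
0.45·t = ln(25.086) = 3.2223, so t = 3.2223/0.45 = 7.1607.

7.2 years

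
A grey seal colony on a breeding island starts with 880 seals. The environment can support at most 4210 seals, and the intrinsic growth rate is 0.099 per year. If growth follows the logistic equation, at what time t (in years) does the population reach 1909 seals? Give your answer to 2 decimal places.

11.56 years

A = (K − N₀)/N₀ = (4210 − 880)/880 = 3.7841.
Solve 4210/(1 + 3.7841·e^(−0.099t)) = 1909: 1 + 3.7841·e^(−0.099t) = 2.2053, so e^(−0.099t) = 0.318529.
−0.099·t = ln(0.318529) = -1.144, so t = 1.144/0.099 = 11.556.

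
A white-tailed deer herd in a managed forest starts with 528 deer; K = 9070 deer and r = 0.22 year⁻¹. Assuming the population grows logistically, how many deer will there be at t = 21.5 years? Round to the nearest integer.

7937 deer

A = (K − N₀)/N₀ = (9070 − 528)/528 = 16.178.
N(t) = K/(1 + A·e^(−rt)) = 9070/(1 + 16.178×e^(−0.22×21.5)).
e^(−4.73) = 0.0088265; denominator = 1 + 16.178×0.0088265 = 1.1428.
N = 9070/1.1428 = 7936.68.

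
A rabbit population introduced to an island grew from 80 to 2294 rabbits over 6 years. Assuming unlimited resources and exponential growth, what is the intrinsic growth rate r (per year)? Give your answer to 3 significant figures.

From N(t) = N₀·e^(rt): e^(r·6) = 2294/80 = 28.675.
r·6 = ln(28.675) = 3.356, so r = 3.356/6 = 0.55934.

0.559 per year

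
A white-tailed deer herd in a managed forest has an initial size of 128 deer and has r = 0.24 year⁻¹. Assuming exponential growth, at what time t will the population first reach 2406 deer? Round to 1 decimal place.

12.2 years

Set N₀·e^(rt) = 2406: e^(0.24·t) = 2406/128 = 18.797.
0.24·t = ln(18.797) = 2.9337, so t = 2.9337/0.24 = 12.224.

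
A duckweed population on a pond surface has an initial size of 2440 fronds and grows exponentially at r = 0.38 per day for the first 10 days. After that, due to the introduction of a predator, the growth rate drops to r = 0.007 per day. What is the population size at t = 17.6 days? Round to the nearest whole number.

Phase 1: N(10) = 2440·e^(0.38×10) = 2440·e^3.8 = 109071.
Phase 2 runs for 17.6 − 10 = 7.6 days at r = 0.007.
N(17.6) = 109071·e^(0.007×7.6) = 109071·e^0.0532 = 115031.

115031 fronds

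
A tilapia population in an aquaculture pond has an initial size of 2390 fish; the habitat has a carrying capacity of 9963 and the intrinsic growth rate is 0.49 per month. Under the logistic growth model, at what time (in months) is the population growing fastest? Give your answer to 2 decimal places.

Logistic growth is fastest at N = K/2 = 4981.5.
A = (K − N₀)/N₀ = 3.1686. Set K/(1 + A·e^(−rt)) = K/2 → A·e^(−rt) = 1.
e^(−0.49t) = 1/3.1686 = 0.315595, so t = ln(3.1686)/0.49 = 1.1533/0.49 = 2.3537.

2.35 months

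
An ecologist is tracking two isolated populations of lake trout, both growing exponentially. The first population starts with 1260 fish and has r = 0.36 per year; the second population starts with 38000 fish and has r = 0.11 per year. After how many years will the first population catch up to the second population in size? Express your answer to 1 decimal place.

Set 1260·e^(0.36t) = 38000·e^(0.11t).
e^((0.36 − 0.11)t) = 38000/1260 → e^(0.25·t) = 30.159.
0.25·t = ln(30.159) = 3.4065, so t = 3.4065/0.25 = 13.626.

13.6 years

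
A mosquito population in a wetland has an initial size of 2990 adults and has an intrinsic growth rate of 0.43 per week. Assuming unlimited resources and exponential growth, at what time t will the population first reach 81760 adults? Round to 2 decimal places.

7.69 weeks

Set N₀·e^(rt) = 81760: e^(0.43·t) = 81760/2990 = 27.344.
0.43·t = ln(27.344) = 3.3085, so t = 3.3085/0.43 = 7.6942.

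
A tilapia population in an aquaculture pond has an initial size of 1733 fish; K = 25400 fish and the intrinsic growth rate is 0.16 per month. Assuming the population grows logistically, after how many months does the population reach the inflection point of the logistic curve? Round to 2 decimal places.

16.34 months

Logistic growth is fastest at N = K/2 = 12700.
A = (K − N₀)/N₀ = 13.657. Set K/(1 + A·e^(−rt)) = K/2 → A·e^(−rt) = 1.
e^(−0.16t) = 1/13.657 = 0.0732243, so t = ln(13.657)/0.16 = 2.6142/0.16 = 16.339.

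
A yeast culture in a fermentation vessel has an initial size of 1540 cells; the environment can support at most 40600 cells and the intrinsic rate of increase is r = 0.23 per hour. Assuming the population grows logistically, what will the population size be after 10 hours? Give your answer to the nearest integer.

11459 cells

A = (K − N₀)/N₀ = (40600 − 1540)/1540 = 25.364.
N(t) = K/(1 + A·e^(−rt)) = 40600/(1 + 25.364×e^(−0.23×10)).
e^(−2.3) = 0.10026; denominator = 1 + 25.364×0.10026 = 3.5429.
N = 40600/3.5429 = 11459.4.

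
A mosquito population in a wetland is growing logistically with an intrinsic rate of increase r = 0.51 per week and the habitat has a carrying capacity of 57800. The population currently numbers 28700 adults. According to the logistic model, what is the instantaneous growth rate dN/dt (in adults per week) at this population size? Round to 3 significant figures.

7370 adults per week

dN/dt = rN(1 − N/K) = 0.51 × 28700 × (1 − 28700/57800).
1 − 28700/57800 = 0.50346; dN/dt = 0.51 × 28700 × 0.50346 = 7369.1.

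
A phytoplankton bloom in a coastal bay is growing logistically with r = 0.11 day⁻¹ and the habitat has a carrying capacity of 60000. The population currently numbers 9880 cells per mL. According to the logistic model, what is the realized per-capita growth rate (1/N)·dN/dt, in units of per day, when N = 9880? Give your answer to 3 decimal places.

0.092 per day

(1/N)·dN/dt = r(1 − N/K) = 0.11 × (1 − 9880/60000).
= 0.11 × 0.83533 = 0.091887.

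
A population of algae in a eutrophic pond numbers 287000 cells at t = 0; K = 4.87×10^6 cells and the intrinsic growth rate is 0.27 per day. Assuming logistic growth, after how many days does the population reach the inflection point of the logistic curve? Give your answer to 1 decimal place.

Logistic growth is fastest at N = K/2 = 2.435×10^6.
A = (K − N₀)/N₀ = 15.969. Set K/(1 + A·e^(−rt)) = K/2 → A·e^(−rt) = 1.
e^(−0.27t) = 1/15.969 = 0.0626227, so t = ln(15.969)/0.27 = 2.7706/0.27 = 10.262.

10.3 days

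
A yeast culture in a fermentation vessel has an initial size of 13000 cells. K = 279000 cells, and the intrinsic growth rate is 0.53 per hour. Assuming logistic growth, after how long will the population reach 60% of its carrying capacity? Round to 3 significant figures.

6.46 hours

A = (K − N₀)/N₀ = (279000 − 13000)/13000 = 20.462.
Solve 279000/(1 + 20.462·e^(−0.53t)) = 167400: 1 + 20.462·e^(−0.53t) = 1.6667, so e^(−0.53t) = 0.0325815.
−0.53·t = ln(0.0325815) = -3.424, so t = 3.424/0.53 = 6.4604.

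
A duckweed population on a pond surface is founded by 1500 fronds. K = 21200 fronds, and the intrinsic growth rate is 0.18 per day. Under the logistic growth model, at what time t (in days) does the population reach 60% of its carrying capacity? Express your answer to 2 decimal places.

16.56 days

A = (K − N₀)/N₀ = (21200 − 1500)/1500 = 13.133.
Solve 21200/(1 + 13.133·e^(−0.18t)) = 12720: 1 + 13.133·e^(−0.18t) = 1.6667, so e^(−0.18t) = 0.0507614.
−0.18·t = ln(0.0507614) = -2.9806, so t = 2.9806/0.18 = 16.559.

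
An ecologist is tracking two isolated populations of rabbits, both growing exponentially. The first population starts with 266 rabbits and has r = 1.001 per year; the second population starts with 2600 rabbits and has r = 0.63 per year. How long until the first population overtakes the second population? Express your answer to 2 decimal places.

6.14 years

Set 266·e^(1.001t) = 2600·e^(0.63t).
e^((1.001 − 0.63)t) = 2600/266 → e^(0.371·t) = 9.7744.
0.371·t = ln(9.7744) = 2.2798, so t = 2.2798/0.371 = 6.1449.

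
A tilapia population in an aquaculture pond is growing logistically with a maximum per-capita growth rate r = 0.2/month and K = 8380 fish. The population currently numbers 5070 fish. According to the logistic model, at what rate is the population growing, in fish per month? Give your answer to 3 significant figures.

401 fish per month

dN/dt = rN(1 − N/K) = 0.2 × 5070 × (1 − 5070/8380).
1 − 5070/8380 = 0.39499; dN/dt = 0.2 × 5070 × 0.39499 = 400.52.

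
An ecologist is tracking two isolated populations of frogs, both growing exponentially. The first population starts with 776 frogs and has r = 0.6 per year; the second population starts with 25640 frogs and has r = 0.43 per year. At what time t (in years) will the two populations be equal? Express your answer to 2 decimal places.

Set 776·e^(0.6t) = 25640·e^(0.43t).
e^((0.6 − 0.43)t) = 25640/776 → e^(0.17·t) = 33.041.
0.17·t = ln(33.041) = 3.4978, so t = 3.4978/0.17 = 20.575.

20.58 years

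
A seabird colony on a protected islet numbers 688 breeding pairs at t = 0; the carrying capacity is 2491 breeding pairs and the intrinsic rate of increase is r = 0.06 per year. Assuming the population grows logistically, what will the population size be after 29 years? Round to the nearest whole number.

1706 breeding pairs

A = (K − N₀)/N₀ = (2491 − 688)/688 = 2.6206.
N(t) = K/(1 + A·e^(−rt)) = 2491/(1 + 2.6206×e^(−0.06×29)).
e^(−1.74) = 0.17552; denominator = 1 + 2.6206×0.17552 = 1.46.
N = 2491/1.46 = 1706.19.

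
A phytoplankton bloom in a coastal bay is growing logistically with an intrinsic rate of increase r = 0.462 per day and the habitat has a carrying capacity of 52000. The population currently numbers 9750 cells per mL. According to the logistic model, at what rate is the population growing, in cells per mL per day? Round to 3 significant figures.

dN/dt = rN(1 − N/K) = 0.462 × 9750 × (1 − 9750/52000).
1 − 9750/52000 = 0.8125; dN/dt = 0.462 × 9750 × 0.8125 = 3659.9.

3660 cells per mL per day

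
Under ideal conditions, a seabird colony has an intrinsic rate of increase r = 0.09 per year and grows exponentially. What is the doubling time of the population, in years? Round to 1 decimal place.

7.7 years

Doubling time t_d = ln(2)/r = 0.6931/0.09 = 7.7016.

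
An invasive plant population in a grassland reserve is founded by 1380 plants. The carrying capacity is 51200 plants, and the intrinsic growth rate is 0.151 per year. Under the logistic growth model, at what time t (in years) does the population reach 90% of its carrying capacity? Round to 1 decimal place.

A = (K − N₀)/N₀ = (51200 − 1380)/1380 = 36.101.
Solve 51200/(1 + 36.101·e^(−0.151t)) = 46080: 1 + 36.101·e^(−0.151t) = 1.1111, so e^(−0.151t) = 0.00307775.
−0.151·t = ln(0.00307775) = -5.7836, so t = 5.7836/0.151 = 38.302.

38.3 years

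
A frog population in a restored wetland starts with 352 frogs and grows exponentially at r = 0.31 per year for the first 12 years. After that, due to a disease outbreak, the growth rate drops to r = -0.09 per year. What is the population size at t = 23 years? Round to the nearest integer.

Phase 1: N(12) = 352·e^(0.31×12) = 352·e^3.72 = 14525.1.
Phase 2 runs for 23 − 12 = 11 years at r = -0.09.
N(23) = 14525.1·e^(-0.09×11) = 14525.1·e^-0.99 = 5397.18.

5397 frogs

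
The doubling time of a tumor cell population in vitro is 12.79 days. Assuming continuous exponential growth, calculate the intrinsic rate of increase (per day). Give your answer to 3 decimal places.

0.054 per day

r = ln(2)/t_d = 0.6931/12.79 = 0.054194.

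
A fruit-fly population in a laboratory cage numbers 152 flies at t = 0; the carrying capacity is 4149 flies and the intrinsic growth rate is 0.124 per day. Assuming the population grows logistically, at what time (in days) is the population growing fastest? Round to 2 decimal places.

26.37 days

Logistic growth is fastest at N = K/2 = 2074.5.
A = (K − N₀)/N₀ = 26.296. Set K/(1 + A·e^(−rt)) = K/2 → A·e^(−rt) = 1.
e^(−0.124t) = 1/26.296 = 0.0380285, so t = ln(26.296)/0.124 = 3.2694/0.124 = 26.366.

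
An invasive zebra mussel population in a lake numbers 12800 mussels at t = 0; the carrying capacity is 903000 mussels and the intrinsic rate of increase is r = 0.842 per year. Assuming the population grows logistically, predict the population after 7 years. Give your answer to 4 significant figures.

A = (K − N₀)/N₀ = (903000 − 12800)/12800 = 69.547.
N(t) = K/(1 + A·e^(−rt)) = 903000/(1 + 69.547×e^(−0.842×7)).
e^(−5.894) = 0.0027559; denominator = 1 + 69.547×0.0027559 = 1.1917.
N = 903000/1.1917 = 757762.

757800 mussels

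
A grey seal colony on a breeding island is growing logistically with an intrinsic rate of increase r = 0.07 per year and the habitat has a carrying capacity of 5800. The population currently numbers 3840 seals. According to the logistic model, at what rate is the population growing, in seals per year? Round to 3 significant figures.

dN/dt = rN(1 − N/K) = 0.07 × 3840 × (1 − 3840/5800).
1 − 3840/5800 = 0.33793; dN/dt = 0.07 × 3840 × 0.33793 = 90.836.

90.8 seals per year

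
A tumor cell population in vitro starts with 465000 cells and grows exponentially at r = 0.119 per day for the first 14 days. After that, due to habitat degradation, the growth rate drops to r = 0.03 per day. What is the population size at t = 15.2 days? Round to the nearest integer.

2550481 cells

Phase 1: N(14) = 465000·e^(0.119×14) = 465000·e^1.666 = 2.460297×10^6.
Phase 2 runs for 15.2 − 14 = 1.2 days at r = 0.03.
N(15.2) = 2.460297×10^6·e^(0.03×1.2) = 2.460297×10^6·e^0.036 = 2.550481×10^6.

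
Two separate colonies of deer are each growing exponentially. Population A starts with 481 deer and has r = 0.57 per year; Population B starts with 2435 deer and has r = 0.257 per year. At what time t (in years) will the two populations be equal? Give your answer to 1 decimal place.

5.2 years

Set 481·e^(0.57t) = 2435·e^(0.257t).
e^((0.57 − 0.257)t) = 2435/481 → e^(0.313·t) = 5.0624.
0.313·t = ln(5.0624) = 1.6218, so t = 1.6218/0.313 = 5.1816.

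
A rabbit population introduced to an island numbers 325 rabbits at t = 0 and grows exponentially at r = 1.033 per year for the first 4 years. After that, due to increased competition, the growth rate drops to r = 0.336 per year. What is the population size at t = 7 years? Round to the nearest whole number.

Phase 1: N(4) = 325·e^(1.033×4) = 325·e^4.132 = 20248.3.
Phase 2 runs for 7 − 4 = 3 years at r = 0.336.
N(7) = 20248.3·e^(0.336×3) = 20248.3·e^1.008 = 55482.6.

55483 rabbits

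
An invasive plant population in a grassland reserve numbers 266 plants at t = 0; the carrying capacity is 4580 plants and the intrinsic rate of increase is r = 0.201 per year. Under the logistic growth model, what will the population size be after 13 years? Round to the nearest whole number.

A = (K − N₀)/N₀ = (4580 − 266)/266 = 16.218.
N(t) = K/(1 + A·e^(−rt)) = 4580/(1 + 16.218×e^(−0.201×13)).
e^(−2.613) = 0.073314; denominator = 1 + 16.218×0.073314 = 2.189.
N = 4580/2.189 = 2092.27.

2092 plants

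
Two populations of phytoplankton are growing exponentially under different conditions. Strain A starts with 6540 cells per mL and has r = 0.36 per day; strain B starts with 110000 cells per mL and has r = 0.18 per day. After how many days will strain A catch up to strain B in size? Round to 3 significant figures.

15.7 days

Set 6540·e^(0.36t) = 110000·e^(0.18t).
e^((0.36 − 0.18)t) = 110000/6540 → e^(0.18·t) = 16.82.
0.18·t = ln(16.82) = 2.8225, so t = 2.8225/0.18 = 15.681.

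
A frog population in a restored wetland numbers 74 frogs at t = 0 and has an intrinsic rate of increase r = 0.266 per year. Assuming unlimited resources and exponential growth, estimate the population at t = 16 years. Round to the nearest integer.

5219 frogs

N(t) = N₀·e^(rt) = 74 × e^(0.266×16) = 74 × e^4.256.
e^4.256 ≈ 70.527, so N ≈ 74 × 70.527 = 5219.02.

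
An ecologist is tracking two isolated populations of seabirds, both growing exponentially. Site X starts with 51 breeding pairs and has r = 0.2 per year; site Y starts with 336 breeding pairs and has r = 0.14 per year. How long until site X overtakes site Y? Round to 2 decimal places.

Set 51·e^(0.2t) = 336·e^(0.14t).
e^((0.2 − 0.14)t) = 336/51 → e^(0.06·t) = 6.5882.
0.06·t = ln(6.5882) = 1.8853, so t = 1.8853/0.06 = 31.421.

31.42 years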